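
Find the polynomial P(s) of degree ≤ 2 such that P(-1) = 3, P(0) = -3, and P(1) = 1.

Write P(s) = as^2 + bs + c. Substituting each data point gives a linear system:
  a - b + c = 3
  c = -3
  a + b + c = 1
Solving the system yields a = 5, b = -1, c = -3.
So P(s) = 5s^2 - s - 3.
Check: P(-1) = 3. ✓

P(s) = 5s^2 - s - 3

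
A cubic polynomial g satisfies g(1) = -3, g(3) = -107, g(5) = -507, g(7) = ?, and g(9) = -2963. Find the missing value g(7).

The 4 known points determine the degree-3 polynomial uniquely.
Write g(s) = as^3 + bs^2 + cs + d. Substituting each data point gives a linear system:
  a + b + c + d = -3
  27a + 9b + 3c + d = -107
  125a + 25b + 5c + d = -507
  729a + 81b + 9c + d = -2963
Solving the system yields a = -4, b = -1, c = 4, d = -2.
So g(s) = -4s^3 - s^2 + 4s - 2.
Then g(7) = -1395.

-1395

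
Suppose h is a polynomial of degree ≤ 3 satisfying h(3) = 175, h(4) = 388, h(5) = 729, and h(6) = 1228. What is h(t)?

h(t) = 5t^3 + 4t^2 + 4

Using the Lagrange interpolation formula with nodes 3, 4, 5, 6:
  L_0(t) = (t - 4)(t - 5)(t - 6) / -6
  L_1(t) = (t - 3)(t - 5)(t - 6) / 2
  L_2(t) = (t - 3)(t - 4)(t - 6) / -2
  L_3(t) = (t - 3)(t - 4)(t - 5) / 6
Then h(t) = 175·L_0(t) + 388·L_1(t) + 729·L_2(t) + 1228·L_3(t).
Expanding and collecting terms gives h(t) = 5t³ + 4t² + 4.
Check: h(3) = 175. ✓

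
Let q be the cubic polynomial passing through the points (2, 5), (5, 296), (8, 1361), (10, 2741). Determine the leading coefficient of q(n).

3

Write q(n) = an^3 + bn^2 + cn + d. Substituting each data point gives a linear system:
  8a + 4b + 2c + d = 5
  125a + 25b + 5c + d = 296
  512a + 64b + 8c + d = 1361
  1000a + 100b + 10c + d = 2741
Solving the system yields a = 3, b = -2, c = -6, d = 1.
So q(n) = 3n³ - 2n² - 6n + 1.
The leading coefficient is 3.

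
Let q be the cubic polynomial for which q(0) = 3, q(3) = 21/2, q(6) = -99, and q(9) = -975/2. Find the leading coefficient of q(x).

Write q(x) = ax^3 + bx^2 + cx + d. Substituting each data point gives a linear system:
  d = 3
  27a + 9b + 3c + d = 21/2
  216a + 36b + 6c + d = -99
  729a + 81b + 9c + d = -975/2
Solving the system yields a = -1, b = 5/2, c = 4, d = 3.
So q(x) = -x³ + (5/2)x² + 4x + 3.
The leading coefficient is -1.

-1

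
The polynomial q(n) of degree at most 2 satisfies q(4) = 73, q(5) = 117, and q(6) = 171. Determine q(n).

Write q(n) = an^2 + bn + c. Substituting each data point gives a linear system:
  16a + 4b + c = 73
  25a + 5b + c = 117
  36a + 6b + c = 171
Solving the system yields a = 5, b = -1, c = -3.
So q(n) = 5n^2 - n - 3.
Check: q(4) = 73. ✓

q(n) = 5n^2 - n - 3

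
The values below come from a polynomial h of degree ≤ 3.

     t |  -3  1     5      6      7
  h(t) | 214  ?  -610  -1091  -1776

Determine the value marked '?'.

-6

The 4 known points determine the degree-3 polynomial uniquely.
Write h(t) = at^3 + bt^2 + ct + d. Substituting each data point gives a linear system:
  -27a + 9b - 3c + d = 214
  125a + 25b + 5c + d = -610
  216a + 36b + 6c + d = -1091
  343a + 49b + 7c + d = -1776
Solving the system yields a = -6, b = 6, c = -1, d = -5.
So h(t) = -6t^3 + 6t^2 - t - 5.
Then h(1) = -6.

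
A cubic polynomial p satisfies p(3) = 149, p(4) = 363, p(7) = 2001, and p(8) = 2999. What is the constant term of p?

-1

Write p(x) = ax^3 + bx^2 + cx + d. Substituting each data point gives a linear system:
  27a + 9b + 3c + d = 149
  64a + 16b + 4c + d = 363
  343a + 49b + 7c + d = 2001
  512a + 64b + 8c + d = 2999
Solving the system yields a = 6, b = -1, c = -1, d = -1.
So p(x) = 6x^3 - x^2 - x - 1.
The constant term is -1.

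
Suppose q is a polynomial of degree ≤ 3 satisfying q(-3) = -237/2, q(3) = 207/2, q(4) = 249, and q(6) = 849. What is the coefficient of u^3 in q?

Write q(u) = au^3 + bu^2 + cu + d. Substituting each data point gives a linear system:
  -27a + 9b - 3c + d = -237/2
  27a + 9b + 3c + d = 207/2
  64a + 16b + 4c + d = 249
  216a + 36b + 6c + d = 849
Solving the system yields a = 4, b = -1/2, c = 1, d = -3.
So q(u) = 4u^3 - (1/2)u^2 + u - 3.
The leading coefficient is 4.

4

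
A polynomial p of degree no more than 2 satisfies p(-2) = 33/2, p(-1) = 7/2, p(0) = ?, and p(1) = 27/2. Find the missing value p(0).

On equispaced nodes a degree-2 polynomial has vanishing third forward difference, so
  - p(-2) + 3·p(-1) - 3·p(0) + p(1) = 0.
Substituting the known values and solving for p(0):
  -3·p(0) = -15/2
  p(0) = 5/2.

5/2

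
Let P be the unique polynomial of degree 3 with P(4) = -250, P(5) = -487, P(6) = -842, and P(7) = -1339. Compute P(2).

-34

Forward differences of the values at t = 4, 5, 6, 7:
  P  : -250  -487  -842  -1339
  Δ  : -237  -355  -497
  Δ^2: -118  -142
  Δ^3: -24
The third differences are constant, confirming degree 3.
Interpolating (Newton forward form) and evaluating at t = 2 gives P(2) = -34.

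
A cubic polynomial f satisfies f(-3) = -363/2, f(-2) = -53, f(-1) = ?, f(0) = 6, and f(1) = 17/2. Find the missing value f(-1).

-5/2

The 4 known points determine the degree-3 polynomial uniquely.
Write f(x) = ax^3 + bx^2 + cx + d. Substituting each data point gives a linear system:
  -27a + 9b - 3c + d = -363/2
  -8a + 4b - 2c + d = -53
  d = 6
  a + b + c + d = 17/2
Solving the system yields a = 6, b = -3, c = -1/2, d = 6.
So f(x) = 6x^3 - 3x^2 - (1/2)x + 6.
Then f(-1) = -5/2.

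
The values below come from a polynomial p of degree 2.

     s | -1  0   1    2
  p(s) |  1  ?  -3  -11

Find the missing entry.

1

On equispaced nodes a degree-2 polynomial has vanishing third forward difference, so
  - p(-1) + 3·p(0) - 3·p(1) + p(2) = 0.
Substituting the known values and solving for p(0):
  3·p(0) = 3
  p(0) = 1.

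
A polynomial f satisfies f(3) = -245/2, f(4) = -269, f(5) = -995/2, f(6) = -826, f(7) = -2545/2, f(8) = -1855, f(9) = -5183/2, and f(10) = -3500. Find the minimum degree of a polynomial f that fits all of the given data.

3

Forward differences of the values at t = 3, 4, 5, 6, 7, 8, 9, 10:
  f  : -245/2  -269  -995/2  -826  -2545/2  -1855  -5183/2  -3500
  Δ  : -293/2  -457/2  -657/2  -893/2  -1165/2  -1473/2  -1817/2
  Δ^2: -82  -100  -118  -136  -154  -172
  Δ^3: -18  -18  -18  -18  -18
  Δ^4: 0  0  0  0
  Δ^5: 0  0  0
  Δ^6: 0  0
  Δ^7: 0
The third differences are constant (-18) and nonzero, while all higher differences vanish, so the minimal degree is 3.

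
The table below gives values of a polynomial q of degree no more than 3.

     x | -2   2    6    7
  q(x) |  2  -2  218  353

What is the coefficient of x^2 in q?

1

Write q(x) = ax^3 + bx^2 + cx + d. Substituting each data point gives a linear system:
  -8a + 4b - 2c + d = 2
  8a + 4b + 2c + d = -2
  216a + 36b + 6c + d = 218
  343a + 49b + 7c + d = 353
Solving the system yields a = 1, b = 1, c = -5, d = -4.
So q(x) = x^3 + x^2 - 5x - 4.
The coefficient of x^2 is 1.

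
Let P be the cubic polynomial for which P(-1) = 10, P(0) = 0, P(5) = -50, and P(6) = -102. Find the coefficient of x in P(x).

Write P(x) = ax^3 + bx^2 + cx + d. Substituting each data point gives a linear system:
  -a + b - c + d = 10
  d = 0
  125a + 25b + 5c + d = -50
  216a + 36b + 6c + d = -102
Solving the system yields a = -1, b = 4, c = -5, d = 0.
So P(x) = -x^3 + 4x^2 - 5x.
The coefficient of x is -5.

-5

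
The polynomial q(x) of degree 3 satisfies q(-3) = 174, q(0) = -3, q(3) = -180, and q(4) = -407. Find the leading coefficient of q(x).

-6

Write q(x) = ax^3 + bx^2 + cx + d. Substituting each data point gives a linear system:
  -27a + 9b - 3c + d = 174
  d = -3
  27a + 9b + 3c + d = -180
  64a + 16b + 4c + d = -407
Solving the system yields a = -6, b = 0, c = -5, d = -3.
So q(x) = -6x^3 - 5x - 3.
The leading coefficient is -6.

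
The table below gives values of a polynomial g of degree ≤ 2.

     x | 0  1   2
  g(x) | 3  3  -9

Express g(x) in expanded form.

Write g(x) = ax^2 + bx + c. Substituting each data point gives a linear system:
  c = 3
  a + b + c = 3
  4a + 2b + c = -9
Solving the system yields a = -6, b = 6, c = 3.
So g(x) = -6x^2 + 6x + 3.
Check: g(1) = 3. ✓

g(x) = -6x^2 + 6x + 3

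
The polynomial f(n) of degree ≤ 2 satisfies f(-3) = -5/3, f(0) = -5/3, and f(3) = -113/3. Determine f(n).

Using the Lagrange interpolation formula with nodes -3, 0, 3:
  L_0(n) = n(n - 3) / 18
  L_1(n) = (n + 3)(n - 3) / -9
  L_2(n) = (n + 3)n / 18
Then f(n) = -5/3·L_0(n) - 5/3·L_1(n) - 113/3·L_2(n).
Expanding and collecting terms gives f(n) = -2n² - 6n - 5/3.
Check: f(-3) = -5/3. ✓

f(n) = -2n^2 - 6n - 5/3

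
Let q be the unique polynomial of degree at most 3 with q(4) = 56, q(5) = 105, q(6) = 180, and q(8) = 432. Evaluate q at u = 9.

621

Write q(u) = au^3 + bu^2 + cu + d. Substituting each data point gives a linear system:
  64a + 16b + 4c + d = 56
  125a + 25b + 5c + d = 105
  216a + 36b + 6c + d = 180
  512a + 64b + 8c + d = 432
Solving the system yields a = 1, b = -2, c = 6, d = 0.
So q(u) = u³ - 2u² + 6u.
Then q(9) = 621.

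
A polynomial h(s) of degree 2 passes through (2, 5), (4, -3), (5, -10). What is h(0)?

5

Write h(s) = as^2 + bs + c. Substituting each data point gives a linear system:
  4a + 2b + c = 5
  16a + 4b + c = -3
  25a + 5b + c = -10
Solving the system yields a = -1, b = 2, c = 5.
So h(s) = -s^2 + 2s + 5.
Then h(0) = 5.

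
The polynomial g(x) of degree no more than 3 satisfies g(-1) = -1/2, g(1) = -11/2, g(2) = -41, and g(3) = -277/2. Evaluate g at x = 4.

-328

Write g(x) = ax^3 + bx^2 + cx + d. Substituting each data point gives a linear system:
  -a + b - c + d = -1/2
  a + b + c + d = -11/2
  8a + 4b + 2c + d = -41
  27a + 9b + 3c + d = -277/2
Solving the system yields a = -5, b = -1, c = 5/2, d = -2.
So g(x) = -5x³ - x² + (5/2)x - 2.
Then g(4) = -328.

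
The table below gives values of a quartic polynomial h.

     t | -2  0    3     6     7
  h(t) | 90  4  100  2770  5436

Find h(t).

h(t) = 3t^4 - 5t^3 - t^2 - t + 4

Write h(t) = at^4 + bt^3 + ct^2 + dt + e. Substituting each data point gives a linear system:
  16a - 8b + 4c - 2d + e = 90
  e = 4
  81a + 27b + 9c + 3d + e = 100
  1296a + 216b + 36c + 6d + e = 2770
  2401a + 343b + 49c + 7d + e = 5436
Solving the system yields a = 3, b = -5, c = -1, d = -1, e = 4.
So h(t) = 3t^4 - 5t^3 - t^2 - t + 4.
Check: h(7) = 5436. ✓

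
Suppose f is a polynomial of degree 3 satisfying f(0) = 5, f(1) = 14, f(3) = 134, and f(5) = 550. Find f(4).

293

Using the Lagrange interpolation formula with nodes 0, 1, 3, 5:
  L_0(u) = (u - 1)(u - 3)(u - 5) / -15
  L_1(u) = u(u - 3)(u - 5) / 8
  L_2(u) = u(u - 1)(u - 5) / -12
  L_3(u) = u(u - 1)(u - 3) / 40
Then f(u) = 5·L_0(u) + 14·L_1(u) + 134·L_2(u) + 550·L_3(u).
Expanding and collecting terms gives f(u) = 4u^3 + u^2 + 4u + 5.
Evaluating at u = 4: f(4) = 293.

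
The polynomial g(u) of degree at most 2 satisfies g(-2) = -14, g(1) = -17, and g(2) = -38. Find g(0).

-6

Using the Lagrange interpolation formula with nodes -2, 1, 2:
  L_0(u) = (u - 1)(u - 2) / 12
  L_1(u) = (u + 2)(u - 2) / -3
  L_2(u) = (u + 2)(u - 1) / 4
Then g(u) = -14·L_0(u) - 17·L_1(u) - 38·L_2(u).
Expanding and collecting terms gives g(u) = -5u^2 - 6u - 6.
Evaluating at u = 0: g(0) = -6.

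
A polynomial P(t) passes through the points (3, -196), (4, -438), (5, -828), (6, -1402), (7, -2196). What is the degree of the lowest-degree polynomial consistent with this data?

Forward differences of the values at t = 3, 4, 5, 6, 7:
  P  : -196  -438  -828  -1402  -2196
  Δ  : -242  -390  -574  -794
  Δ^2: -148  -184  -220
  Δ^3: -36  -36
  Δ^4: 0
The third differences are constant (-36) and nonzero, while all higher differences vanish, so the minimal degree is 3.

3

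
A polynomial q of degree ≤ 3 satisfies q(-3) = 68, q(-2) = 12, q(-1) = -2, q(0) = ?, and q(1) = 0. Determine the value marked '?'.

On equispaced nodes a degree-3 polynomial has vanishing fourth forward difference, so
  q(-3) - 4·q(-2) + 6·q(-1) - 4·q(0) + q(1) = 0.
Substituting the known values and solving for q(0):
  -4·q(0) = -8
  q(0) = 2.

2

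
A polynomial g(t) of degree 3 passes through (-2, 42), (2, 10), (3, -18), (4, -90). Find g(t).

Using the Lagrange interpolation formula with nodes -2, 2, 3, 4:
  L_0(t) = (t - 2)(t - 3)(t - 4) / -120
  L_1(t) = (t + 2)(t - 3)(t - 4) / 8
  L_2(t) = (t + 2)(t - 2)(t - 4) / -5
  L_3(t) = (t + 2)(t - 2)(t - 3) / 12
Then g(t) = 42·L_0(t) + 10·L_1(t) - 18·L_2(t) - 90·L_3(t).
Expanding and collecting terms gives g(t) = -3t^3 + 5t^2 + 4t + 6.
Check: g(2) = 10. ✓

g(t) = -3t^3 + 5t^2 + 4t + 6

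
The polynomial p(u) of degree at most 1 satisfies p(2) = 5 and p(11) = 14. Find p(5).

Write p(u) = au + b. Substituting each data point gives a linear system:
  2a + b = 5
  11a + b = 14
Solving the system yields a = 1, b = 3.
So p(u) = u + 3.
Then p(5) = 8.

8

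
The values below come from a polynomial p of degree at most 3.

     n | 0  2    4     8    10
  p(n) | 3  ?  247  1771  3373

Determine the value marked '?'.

37

The 4 known points determine the degree-3 polynomial uniquely.
Write p(n) = an^3 + bn^2 + cn + d. Substituting each data point gives a linear system:
  d = 3
  64a + 16b + 4c + d = 247
  512a + 64b + 8c + d = 1771
  1000a + 100b + 10c + d = 3373
Solving the system yields a = 3, b = 4, c = -3, d = 3.
So p(n) = 3n^3 + 4n^2 - 3n + 3.
Then p(2) = 37.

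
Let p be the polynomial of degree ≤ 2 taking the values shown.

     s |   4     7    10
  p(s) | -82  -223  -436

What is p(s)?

Write p(s) = as^2 + bs + c. Substituting each data point gives a linear system:
  16a + 4b + c = -82
  49a + 7b + c = -223
  100a + 10b + c = -436
Solving the system yields a = -4, b = -3, c = -6.
So p(s) = -4s^2 - 3s - 6.
Check: p(4) = -82. ✓

p(s) = -4s^2 - 3s - 6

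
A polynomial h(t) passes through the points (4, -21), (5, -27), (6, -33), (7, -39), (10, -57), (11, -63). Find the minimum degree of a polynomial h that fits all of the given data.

1

Divided differences on the nodes 4, 5, 6, 7, 10, 11:
  order 0: -21  -27  -33  -39  -57  -63
  order 1: -6  -6  -6  -6  -6
  order 2: 0  0  0  0
  order 3: 0  0  0
  order 4: 0  0
  order 5: 0
The order-1 divided differences are all -6 (nonzero) and every higher order vanishes, so the data lies on a polynomial of degree exactly 1.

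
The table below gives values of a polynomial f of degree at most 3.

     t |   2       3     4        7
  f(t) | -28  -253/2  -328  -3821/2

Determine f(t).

f(t) = -6t^3 + (5/2)t^2 + 3t + 4

Using the Lagrange interpolation formula with nodes 2, 3, 4, 7:
  L_0(t) = (t - 3)(t - 4)(t - 7) / -10
  L_1(t) = (t - 2)(t - 4)(t - 7) / 4
  L_2(t) = (t - 2)(t - 3)(t - 7) / -6
  L_3(t) = (t - 2)(t - 3)(t - 4) / 60
Then f(t) = -28·L_0(t) - 253/2·L_1(t) - 328·L_2(t) - 3821/2·L_3(t).
Expanding and collecting terms gives f(t) = -6t^3 + (5/2)t^2 + 3t + 4.
Check: f(4) = -328. ✓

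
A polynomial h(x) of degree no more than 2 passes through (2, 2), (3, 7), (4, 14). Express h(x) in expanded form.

Using the Lagrange interpolation formula with nodes 2, 3, 4:
  L_0(x) = (x - 3)(x - 4) / 2
  L_1(x) = (x - 2)(x - 4) / -1
  L_2(x) = (x - 2)(x - 3) / 2
Then h(x) = 2·L_0(x) + 7·L_1(x) + 14·L_2(x).
Expanding and collecting terms gives h(x) = x^2 - 2.
Check: h(2) = 2. ✓

h(x) = x^2 - 2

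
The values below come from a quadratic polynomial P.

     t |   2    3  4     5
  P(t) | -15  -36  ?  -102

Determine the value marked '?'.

On equispaced nodes a degree-2 polynomial has vanishing third forward difference, so
  - P(2) + 3·P(3) - 3·P(4) + P(5) = 0.
Substituting the known values and solving for P(4):
  -3·P(4) = 195
  P(4) = -65.

-65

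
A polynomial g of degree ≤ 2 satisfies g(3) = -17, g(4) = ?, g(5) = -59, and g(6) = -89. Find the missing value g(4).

The 3 known points determine the degree-2 polynomial uniquely.
Write g(x) = ax^2 + bx + c. Substituting each data point gives a linear system:
  9a + 3b + c = -17
  25a + 5b + c = -59
  36a + 6b + c = -89
Solving the system yields a = -3, b = 3, c = 1.
So g(x) = -3x^2 + 3x + 1.
Then g(4) = -35.

-35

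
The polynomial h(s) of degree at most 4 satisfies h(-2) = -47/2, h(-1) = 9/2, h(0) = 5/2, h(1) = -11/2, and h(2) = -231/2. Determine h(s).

Write h(s) = as^4 + bs^3 + cs^2 + ds + e. Substituting each data point gives a linear system:
  16a - 8b + 4c - 2d + e = -47/2
  a - b + c - d + e = 9/2
  e = 5/2
  a + b + c + d + e = -11/2
  16a + 8b + 4c + 2d + e = -231/2
Solving the system yields a = -5, b = -6, c = 2, d = 1, e = 5/2.
So h(s) = -5s^4 - 6s^3 + 2s^2 + s + 5/2.
Check: h(1) = -11/2. ✓

h(s) = -5s^4 - 6s^3 + 2s^2 + s + 5/2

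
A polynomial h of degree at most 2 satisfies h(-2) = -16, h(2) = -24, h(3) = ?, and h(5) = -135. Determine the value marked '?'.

-51

The 3 known points determine the degree-2 polynomial uniquely.
Write h(n) = an^2 + bn + c. Substituting each data point gives a linear system:
  4a - 2b + c = -16
  4a + 2b + c = -24
  25a + 5b + c = -135
Solving the system yields a = -5, b = -2, c = 0.
So h(n) = -5n^2 - 2n.
Then h(3) = -51.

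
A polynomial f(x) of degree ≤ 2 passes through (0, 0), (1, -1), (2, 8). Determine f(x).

f(x) = 5x^2 - 6x

Write f(x) = ax^2 + bx + c. Substituting each data point gives a linear system:
  c = 0
  a + b + c = -1
  4a + 2b + c = 8
Solving the system yields a = 5, b = -6, c = 0.
So f(x) = 5x² - 6x.
Check: f(0) = 0. ✓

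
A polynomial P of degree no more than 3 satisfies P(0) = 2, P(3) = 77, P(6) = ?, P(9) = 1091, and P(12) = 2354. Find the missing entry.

386

The 4 known points determine the degree-3 polynomial uniquely.
Write P(x) = ax^3 + bx^2 + cx + d. Substituting each data point gives a linear system:
  d = 2
  27a + 9b + 3c + d = 77
  729a + 81b + 9c + d = 1091
  1728a + 144b + 12c + d = 2354
Solving the system yields a = 1, b = 4, c = 4, d = 2.
So P(x) = x³ + 4x² + 4x + 2.
Then P(6) = 386.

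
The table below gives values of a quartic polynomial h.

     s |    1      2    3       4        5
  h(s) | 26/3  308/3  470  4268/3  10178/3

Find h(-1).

-22/3

Using the Lagrange interpolation formula with nodes 1, 2, 3, 4, 5:
  L_0(s) = (s - 2)(s - 3)(s - 4)(s - 5) / 24
  L_1(s) = (s - 1)(s - 3)(s - 4)(s - 5) / -6
  L_2(s) = (s - 1)(s - 2)(s - 4)(s - 5) / 4
  L_3(s) = (s - 1)(s - 2)(s - 3)(s - 5) / -6
  L_4(s) = (s - 1)(s - 2)(s - 3)(s - 4) / 24
Then h(s) = 26/3·L_0(s) + 308/3·L_1(s) + 470·L_2(s) + 4268/3·L_3(s) + 10178/3·L_4(s).
Expanding and collecting terms gives h(s) = 5s⁴ + 2s³ - (1/3)s² + 6s - 4.
Evaluating at s = -1: h(-1) = -22/3.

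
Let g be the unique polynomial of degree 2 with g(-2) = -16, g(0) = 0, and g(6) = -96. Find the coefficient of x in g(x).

Write g(x) = ax^2 + bx + c. Substituting each data point gives a linear system:
  4a - 2b + c = -16
  c = 0
  36a + 6b + c = -96
Solving the system yields a = -3, b = 2, c = 0.
So g(x) = -3x^2 + 2x.
The coefficient of x is 2.

2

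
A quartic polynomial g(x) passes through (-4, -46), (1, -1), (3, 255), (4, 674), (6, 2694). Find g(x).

g(x) = x^4 + 6x^3 + 4x^2 - 6x - 6

Write g(x) = ax^4 + bx^3 + cx^2 + dx + e. Substituting each data point gives a linear system:
  256a - 64b + 16c - 4d + e = -46
  a + b + c + d + e = -1
  81a + 27b + 9c + 3d + e = 255
  256a + 64b + 16c + 4d + e = 674
  1296a + 216b + 36c + 6d + e = 2694
Solving the system yields a = 1, b = 6, c = 4, d = -6, e = -6.
So g(x) = x^4 + 6x^3 + 4x^2 - 6x - 6.
Check: g(4) = 674. ✓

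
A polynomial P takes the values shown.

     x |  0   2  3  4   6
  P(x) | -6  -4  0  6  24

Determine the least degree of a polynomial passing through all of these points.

2

Divided differences on the nodes 0, 2, 3, 4, 6:
  order 0: -6  -4  0  6  24
  order 1: 1  4  6  9
  order 2: 1  1  1
  order 3: 0  0
  order 4: 0
The order-2 divided differences are all 1 (nonzero) and every higher order vanishes, so the data lies on a polynomial of degree exactly 2.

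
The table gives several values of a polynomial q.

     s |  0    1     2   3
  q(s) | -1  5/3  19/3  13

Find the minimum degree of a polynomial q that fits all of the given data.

Forward differences of the values at s = 0, 1, 2, 3:
  q  : -1  5/3  19/3  13
  Δ  : 8/3  14/3  20/3
  Δ^2: 2  2
  Δ^3: 0
The second differences are constant (2) and nonzero, while all higher differences vanish, so the minimal degree is 2.

2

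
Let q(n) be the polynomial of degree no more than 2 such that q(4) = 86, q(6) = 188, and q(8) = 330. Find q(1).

8

Forward differences of the values at n = 4, 6, 8:
  q  : 86  188  330
  Δ  : 102  142
  Δ^2: 40
The second differences are constant, confirming degree 2.
Interpolating (Newton forward form) and evaluating at n = 1 gives q(1) = 8.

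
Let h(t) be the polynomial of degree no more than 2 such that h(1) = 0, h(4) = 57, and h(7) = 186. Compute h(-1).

Forward differences of the values at t = 1, 4, 7:
  h  : 0  57  186
  Δ  : 57  129
  Δ^2: 72
The second differences are constant, confirming degree 2.
Interpolating (Newton forward form) and evaluating at t = -1 gives h(-1) = 2.

2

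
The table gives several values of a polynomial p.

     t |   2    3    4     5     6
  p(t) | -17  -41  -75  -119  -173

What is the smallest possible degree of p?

Forward differences of the values at t = 2, 3, 4, 5, 6:
  p  : -17  -41  -75  -119  -173
  Δ  : -24  -34  -44  -54
  Δ^2: -10  -10  -10
  Δ^3: 0  0
  Δ^4: 0
The second differences are constant (-10) and nonzero, while all higher differences vanish, so the minimal degree is 2.

2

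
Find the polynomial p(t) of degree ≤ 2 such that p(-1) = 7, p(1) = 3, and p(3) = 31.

p(t) = 4t^2 - 2t + 1

Write p(t) = at^2 + bt + c. Substituting each data point gives a linear system:
  a - b + c = 7
  a + b + c = 3
  9a + 3b + c = 31
Solving the system yields a = 4, b = -2, c = 1.
So p(t) = 4t² - 2t + 1.
Check: p(3) = 31. ✓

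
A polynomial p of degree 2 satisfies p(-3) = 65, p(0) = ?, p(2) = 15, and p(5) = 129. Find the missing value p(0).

-1

The 3 known points determine the degree-2 polynomial uniquely.
Write p(n) = an^2 + bn + c. Substituting each data point gives a linear system:
  9a - 3b + c = 65
  4a + 2b + c = 15
  25a + 5b + c = 129
Solving the system yields a = 6, b = -4, c = -1.
So p(n) = 6n^2 - 4n - 1.
Then p(0) = -1.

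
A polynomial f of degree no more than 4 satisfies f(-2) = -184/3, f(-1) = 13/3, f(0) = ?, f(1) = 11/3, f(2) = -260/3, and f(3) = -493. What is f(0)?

6

The 5 known points determine the degree-4 polynomial uniquely.
Write f(s) = as^4 + bs^3 + cs^2 + ds + e. Substituting each data point gives a linear system:
  16a - 8b + 4c - 2d + e = -184/3
  a - b + c - d + e = 13/3
  a + b + c + d + e = 11/3
  16a + 8b + 4c + 2d + e = -260/3
  81a + 27b + 9c + 3d + e = -493
Solving the system yields a = -6, b = -2, c = 4, d = 5/3, e = 6.
So f(s) = -6s^4 - 2s^3 + 4s^2 + (5/3)s + 6.
Then f(0) = 6.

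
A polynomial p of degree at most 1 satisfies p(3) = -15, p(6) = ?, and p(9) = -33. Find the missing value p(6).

-24

The 2 known points determine the degree-1 polynomial uniquely.
Write p(x) = ax + b. Substituting each data point gives a linear system:
  3a + b = -15
  9a + b = -33
Solving the system yields a = -3, b = -6.
So p(x) = -3x - 6.
Then p(6) = -24.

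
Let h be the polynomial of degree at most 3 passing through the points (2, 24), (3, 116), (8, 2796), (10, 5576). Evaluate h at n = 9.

4028

Write h(n) = an^3 + bn^2 + cn + d. Substituting each data point gives a linear system:
  8a + 4b + 2c + d = 24
  27a + 9b + 3c + d = 116
  512a + 64b + 8c + d = 2796
  1000a + 100b + 10c + d = 5576
Solving the system yields a = 6, b = -4, c = -2, d = -4.
So h(n) = 6n^3 - 4n^2 - 2n - 4.
Then h(9) = 4028.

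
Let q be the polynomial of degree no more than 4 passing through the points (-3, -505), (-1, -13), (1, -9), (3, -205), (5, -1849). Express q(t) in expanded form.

Write q(t) = at^4 + bt^3 + ct^2 + dt + e. Substituting each data point gives a linear system:
  81a - 27b + 9c - 3d + e = -505
  a - b + c - d + e = -13
  a + b + c + d + e = -9
  81a + 27b + 9c + 3d + e = -205
  625a + 125b + 25c + 5d + e = -1849
Solving the system yields a = -4, b = 6, c = -3, d = -4, e = -4.
So q(t) = -4t^4 + 6t^3 - 3t^2 - 4t - 4.
Check: q(-3) = -505. ✓

q(t) = -4t^4 + 6t^3 - 3t^2 - 4t - 4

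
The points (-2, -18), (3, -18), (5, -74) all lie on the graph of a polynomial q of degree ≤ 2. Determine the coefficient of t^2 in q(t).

-4

Write q(t) = at^2 + bt + c. Substituting each data point gives a linear system:
  4a - 2b + c = -18
  9a + 3b + c = -18
  25a + 5b + c = -74
Solving the system yields a = -4, b = 4, c = 6.
So q(t) = -4t² + 4t + 6.
The leading coefficient is -4.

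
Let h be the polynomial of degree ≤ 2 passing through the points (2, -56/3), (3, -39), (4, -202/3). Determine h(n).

h(n) = -4n^2 - (1/3)n - 2

Using the Lagrange interpolation formula with nodes 2, 3, 4:
  L_0(n) = (n - 3)(n - 4) / 2
  L_1(n) = (n - 2)(n - 4) / -1
  L_2(n) = (n - 2)(n - 3) / 2
Then h(n) = -56/3·L_0(n) - 39·L_1(n) - 202/3·L_2(n).
Expanding and collecting terms gives h(n) = -4n² - (1/3)n - 2.
Check: h(2) = -56/3. ✓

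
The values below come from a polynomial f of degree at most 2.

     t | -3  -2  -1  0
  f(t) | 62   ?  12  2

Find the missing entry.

32

On equispaced nodes a degree-2 polynomial has vanishing third forward difference, so
  - f(-3) + 3·f(-2) - 3·f(-1) + f(0) = 0.
Substituting the known values and solving for f(-2):
  3·f(-2) = 96
  f(-2) = 32.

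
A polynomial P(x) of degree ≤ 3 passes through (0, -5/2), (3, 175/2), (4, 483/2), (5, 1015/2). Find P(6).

Write P(x) = ax^3 + bx^2 + cx + d. Substituting each data point gives a linear system:
  d = -5/2
  27a + 9b + 3c + d = 175/2
  64a + 16b + 4c + d = 483/2
  125a + 25b + 5c + d = 1015/2
Solving the system yields a = 5, b = -4, c = -3, d = -5/2.
So P(x) = 5x^3 - 4x^2 - 3x - 5/2.
Then P(6) = 1831/2.

1831/2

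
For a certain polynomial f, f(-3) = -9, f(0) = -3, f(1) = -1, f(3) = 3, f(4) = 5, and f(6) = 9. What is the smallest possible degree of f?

Divided differences on the nodes -3, 0, 1, 3, 4, 6:
  order 0: -9  -3  -1  3  5  9
  order 1: 2  2  2  2  2
  order 2: 0  0  0  0
  order 3: 0  0  0
  order 4: 0  0
  order 5: 0
The order-1 divided differences are all 2 (nonzero) and every higher order vanishes, so the data lies on a polynomial of degree exactly 1.

1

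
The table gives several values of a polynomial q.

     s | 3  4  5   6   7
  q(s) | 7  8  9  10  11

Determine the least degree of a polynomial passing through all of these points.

1

Forward differences of the values at s = 3, 4, 5, 6, 7:
  q  : 7  8  9  10  11
  Δ  : 1  1  1  1
  Δ^2: 0  0  0
  Δ^3: 0  0
  Δ^4: 0
The first differences are constant (1) and nonzero, while all higher differences vanish, so the minimal degree is 1.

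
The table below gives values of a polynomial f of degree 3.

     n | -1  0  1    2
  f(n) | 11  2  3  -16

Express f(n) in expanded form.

f(n) = -5n^3 + 5n^2 + n + 2

Write f(n) = an^3 + bn^2 + cn + d. Substituting each data point gives a linear system:
  -a + b - c + d = 11
  d = 2
  a + b + c + d = 3
  8a + 4b + 2c + d = -16
Solving the system yields a = -5, b = 5, c = 1, d = 2.
So f(n) = -5n^3 + 5n^2 + n + 2.
Check: f(0) = 2. ✓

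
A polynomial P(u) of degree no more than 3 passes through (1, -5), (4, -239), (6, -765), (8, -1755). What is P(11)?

Write P(u) = au^3 + bu^2 + cu + d. Substituting each data point gives a linear system:
  a + b + c + d = -5
  64a + 16b + 4c + d = -239
  216a + 36b + 6c + d = -765
  512a + 64b + 8c + d = -1755
Solving the system yields a = -3, b = -4, c = 5, d = -3.
So P(u) = -3u^3 - 4u^2 + 5u - 3.
Then P(11) = -4425.

-4425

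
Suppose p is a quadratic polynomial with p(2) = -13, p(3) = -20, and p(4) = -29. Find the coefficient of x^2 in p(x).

Write p(x) = ax^2 + bx + c. Substituting each data point gives a linear system:
  4a + 2b + c = -13
  9a + 3b + c = -20
  16a + 4b + c = -29
Solving the system yields a = -1, b = -2, c = -5.
So p(x) = -x^2 - 2x - 5.
The leading coefficient is -1.

-1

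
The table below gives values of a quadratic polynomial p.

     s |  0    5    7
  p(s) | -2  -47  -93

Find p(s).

Using the Lagrange interpolation formula with nodes 0, 5, 7:
  L_0(s) = (s - 5)(s - 7) / 35
  L_1(s) = s(s - 7) / -10
  L_2(s) = s(s - 5) / 14
Then p(s) = -2·L_0(s) - 47·L_1(s) - 93·L_2(s).
Expanding and collecting terms gives p(s) = -2s^2 + s - 2.
Check: p(0) = -2. ✓

p(s) = -2s^2 + s - 2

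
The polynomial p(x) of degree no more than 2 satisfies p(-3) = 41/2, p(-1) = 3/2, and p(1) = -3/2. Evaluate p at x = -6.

79

Write p(x) = ax^2 + bx + c. Substituting each data point gives a linear system:
  9a - 3b + c = 41/2
  a - b + c = 3/2
  a + b + c = -3/2
Solving the system yields a = 2, b = -3/2, c = -2.
So p(x) = 2x² - (3/2)x - 2.
Then p(-6) = 79.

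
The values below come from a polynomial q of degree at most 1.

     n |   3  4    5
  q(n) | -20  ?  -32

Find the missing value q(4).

On equispaced nodes a degree-1 polynomial has vanishing second forward difference, so
  q(3) - 2·q(4) + q(5) = 0.
Substituting the known values and solving for q(4):
  -2·q(4) = 52
  q(4) = -26.

-26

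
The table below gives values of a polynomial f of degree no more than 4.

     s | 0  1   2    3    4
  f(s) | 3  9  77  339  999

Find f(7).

Forward differences of the values at s = 0, 1, 2, 3, 4:
  f  : 3  9  77  339  999
  Δ  : 6  68  262  660
  Δ^2: 62  194  398
  Δ^3: 132  204
  Δ^4: 72
The fourth differences are constant, confirming degree 4.
Interpolating (Newton forward form) and evaluating at s = 7 gives f(7) = 8487.

8487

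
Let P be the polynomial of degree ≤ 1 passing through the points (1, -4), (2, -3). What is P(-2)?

-7

Write P(n) = an + b. Substituting each data point gives a linear system:
  a + b = -4
  2a + b = -3
Solving the system yields a = 1, b = -5.
So P(n) = n - 5.
Then P(-2) = -7.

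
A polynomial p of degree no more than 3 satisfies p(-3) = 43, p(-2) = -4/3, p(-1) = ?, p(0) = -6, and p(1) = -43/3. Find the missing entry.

The 4 known points determine the degree-3 polynomial uniquely.
Write p(t) = at^3 + bt^2 + ct + d. Substituting each data point gives a linear system:
  -27a + 9b - 3c + d = 43
  -8a + 4b - 2c + d = -4/3
  d = -6
  a + b + c + d = -43/3
Solving the system yields a = -4, b = -6, c = 5/3, d = -6.
So p(t) = -4t^3 - 6t^2 + (5/3)t - 6.
Then p(-1) = -29/3.

-29/3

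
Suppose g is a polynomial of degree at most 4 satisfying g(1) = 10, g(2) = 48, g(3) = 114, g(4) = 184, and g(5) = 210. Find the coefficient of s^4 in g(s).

-1

Write g(s) = as^4 + bs^3 + cs^2 + ds + e. Substituting each data point gives a linear system:
  a + b + c + d + e = 10
  16a + 8b + 4c + 2d + e = 48
  81a + 27b + 9c + 3d + e = 114
  256a + 64b + 16c + 4d + e = 184
  625a + 125b + 25c + 5d + e = 210
Solving the system yields a = -1, b = 6, c = 3, d = 2, e = 0.
So g(s) = -s^4 + 6s^3 + 3s^2 + 2s.
The leading coefficient is -1.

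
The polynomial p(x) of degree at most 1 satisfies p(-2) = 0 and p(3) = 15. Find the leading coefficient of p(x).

3

Write p(x) = ax + b. Substituting each data point gives a linear system:
  -2a + b = 0
  3a + b = 15
Solving the system yields a = 3, b = 6.
So p(x) = 3x + 6.
The leading coefficient is 3.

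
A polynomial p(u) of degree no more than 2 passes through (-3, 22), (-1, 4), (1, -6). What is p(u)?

p(u) = u^2 - 5u - 2

Using the Lagrange interpolation formula with nodes -3, -1, 1:
  L_0(u) = (u + 1)(u - 1) / 8
  L_1(u) = (u + 3)(u - 1) / -4
  L_2(u) = (u + 3)(u + 1) / 8
Then p(u) = 22·L_0(u) + 4·L_1(u) - 6·L_2(u).
Expanding and collecting terms gives p(u) = u^2 - 5u - 2.
Check: p(-3) = 22. ✓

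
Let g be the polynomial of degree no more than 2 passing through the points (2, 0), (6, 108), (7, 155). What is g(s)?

g(s) = 4s^2 - 5s - 6

Write g(s) = as^2 + bs + c. Substituting each data point gives a linear system:
  4a + 2b + c = 0
  36a + 6b + c = 108
  49a + 7b + c = 155
Solving the system yields a = 4, b = -5, c = -6.
So g(s) = 4s² - 5s - 6.
Check: g(2) = 0. ✓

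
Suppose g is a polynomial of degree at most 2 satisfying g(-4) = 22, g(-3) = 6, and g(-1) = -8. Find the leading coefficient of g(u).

3

Write g(u) = au^2 + bu + c. Substituting each data point gives a linear system:
  16a - 4b + c = 22
  9a - 3b + c = 6
  a - b + c = -8
Solving the system yields a = 3, b = 5, c = -6.
So g(u) = 3u^2 + 5u - 6.
The leading coefficient is 3.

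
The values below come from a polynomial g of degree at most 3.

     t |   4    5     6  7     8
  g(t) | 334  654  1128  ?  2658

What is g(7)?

On equispaced nodes a degree-3 polynomial has vanishing fourth forward difference, so
  g(4) - 4·g(5) + 6·g(6) - 4·g(7) + g(8) = 0.
Substituting the known values and solving for g(7):
  -4·g(7) = -7144
  g(7) = 1786.

1786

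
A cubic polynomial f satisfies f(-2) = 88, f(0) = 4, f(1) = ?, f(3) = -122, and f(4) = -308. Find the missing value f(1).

The 4 known points determine the degree-3 polynomial uniquely.
Write f(n) = an^3 + bn^2 + cn + d. Substituting each data point gives a linear system:
  -8a + 4b - 2c + d = 88
  d = 4
  27a + 9b + 3c + d = -122
  64a + 16b + 4c + d = -308
Solving the system yields a = -6, b = 6, c = -6, d = 4.
So f(n) = -6n^3 + 6n^2 - 6n + 4.
Then f(1) = -2.

-2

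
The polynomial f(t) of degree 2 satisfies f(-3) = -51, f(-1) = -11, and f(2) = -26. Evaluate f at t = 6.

-186

Using the Lagrange interpolation formula with nodes -3, -1, 2:
  L_0(t) = (t + 1)(t - 2) / 10
  L_1(t) = (t + 3)(t - 2) / -6
  L_2(t) = (t + 3)(t + 1) / 15
Then f(t) = -51·L_0(t) - 11·L_1(t) - 26·L_2(t).
Expanding and collecting terms gives f(t) = -5t^2 - 6.
Evaluating at t = 6: f(6) = -186.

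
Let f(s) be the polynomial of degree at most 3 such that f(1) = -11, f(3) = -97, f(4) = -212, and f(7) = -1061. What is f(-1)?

3

Using the Lagrange interpolation formula with nodes 1, 3, 4, 7:
  L_0(s) = (s - 3)(s - 4)(s - 7) / -36
  L_1(s) = (s - 1)(s - 4)(s - 7) / 8
  L_2(s) = (s - 1)(s - 3)(s - 7) / -9
  L_3(s) = (s - 1)(s - 3)(s - 4) / 72
Then f(s) = -11·L_0(s) - 97·L_1(s) - 212·L_2(s) - 1061·L_3(s).
Expanding and collecting terms gives f(s) = -3s^3 - 4s - 4.
Evaluating at s = -1: f(-1) = 3.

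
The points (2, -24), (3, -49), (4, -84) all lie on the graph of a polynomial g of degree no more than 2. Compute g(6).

-184

Write g(n) = an^2 + bn + c. Substituting each data point gives a linear system:
  4a + 2b + c = -24
  9a + 3b + c = -49
  16a + 4b + c = -84
Solving the system yields a = -5, b = 0, c = -4.
So g(n) = -5n^2 - 4.
Then g(6) = -184.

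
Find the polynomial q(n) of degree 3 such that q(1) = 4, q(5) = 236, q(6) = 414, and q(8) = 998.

Write q(n) = an^3 + bn^2 + cn + d. Substituting each data point gives a linear system:
  a + b + c + d = 4
  125a + 25b + 5c + d = 236
  216a + 36b + 6c + d = 414
  512a + 64b + 8c + d = 998
Solving the system yields a = 2, b = 0, c = -4, d = 6.
So q(n) = 2n^3 - 4n + 6.
Check: q(6) = 414. ✓

q(n) = 2n^3 - 4n + 6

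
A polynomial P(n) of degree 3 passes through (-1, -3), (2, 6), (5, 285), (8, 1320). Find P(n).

Using the Lagrange interpolation formula with nodes -1, 2, 5, 8:
  L_0(n) = (n - 2)(n - 5)(n - 8) / -162
  L_1(n) = (n + 1)(n - 5)(n - 8) / 54
  L_2(n) = (n + 1)(n - 2)(n - 8) / -54
  L_3(n) = (n + 1)(n - 2)(n - 5) / 162
Then P(n) = -3·L_0(n) + 6·L_1(n) + 285·L_2(n) + 1320·L_3(n).
Expanding and collecting terms gives P(n) = 3n^3 - 3n^2 - 3n.
Check: P(5) = 285. ✓

P(n) = 3n^3 - 3n^2 - 3n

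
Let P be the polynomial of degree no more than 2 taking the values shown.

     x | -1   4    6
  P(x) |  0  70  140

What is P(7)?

Using the Lagrange interpolation formula with nodes -1, 4, 6:
  L_0(x) = (x - 4)(x - 6) / 35
  L_1(x) = (x + 1)(x - 6) / -10
  L_2(x) = (x + 1)(x - 4) / 14
Then P(x) = 0·L_0(x) + 70·L_1(x) + 140·L_2(x).
Expanding and collecting terms gives P(x) = 3x² + 5x + 2.
Evaluating at x = 7: P(7) = 184.

184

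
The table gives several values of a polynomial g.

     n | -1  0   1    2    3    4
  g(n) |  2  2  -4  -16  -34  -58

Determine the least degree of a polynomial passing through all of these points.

Forward differences of the values at n = -1, 0, 1, 2, 3, 4:
  g  : 2  2  -4  -16  -34  -58
  Δ  : 0  -6  -12  -18  -24
  Δ^2: -6  -6  -6  -6
  Δ^3: 0  0  0
  Δ^4: 0  0
  Δ^5: 0
The second differences are constant (-6) and nonzero, while all higher differences vanish, so the minimal degree is 2.

2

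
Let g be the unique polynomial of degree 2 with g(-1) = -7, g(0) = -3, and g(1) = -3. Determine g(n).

Using the Lagrange interpolation formula with nodes -1, 0, 1:
  L_0(n) = n(n - 1) / 2
  L_1(n) = (n + 1)(n - 1) / -1
  L_2(n) = (n + 1)n / 2
Then g(n) = -7·L_0(n) - 3·L_1(n) - 3·L_2(n).
Expanding and collecting terms gives g(n) = -2n² + 2n - 3.
Check: g(-1) = -7. ✓

g(n) = -2n^2 + 2n - 3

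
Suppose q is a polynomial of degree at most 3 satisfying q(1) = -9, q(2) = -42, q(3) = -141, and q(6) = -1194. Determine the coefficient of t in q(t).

0

Write q(t) = at^3 + bt^2 + ct + d. Substituting each data point gives a linear system:
  a + b + c + d = -9
  8a + 4b + 2c + d = -42
  27a + 9b + 3c + d = -141
  216a + 36b + 6c + d = -1194
Solving the system yields a = -6, b = 3, c = 0, d = -6.
So q(t) = -6t³ + 3t² - 6.
The coefficient of t is 0.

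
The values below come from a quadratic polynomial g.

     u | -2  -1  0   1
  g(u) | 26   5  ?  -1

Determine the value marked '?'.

-4

The 3 known points determine the degree-2 polynomial uniquely.
Write g(u) = au^2 + bu + c. Substituting each data point gives a linear system:
  4a - 2b + c = 26
  a - b + c = 5
  a + b + c = -1
Solving the system yields a = 6, b = -3, c = -4.
So g(u) = 6u² - 3u - 4.
Then g(0) = -4.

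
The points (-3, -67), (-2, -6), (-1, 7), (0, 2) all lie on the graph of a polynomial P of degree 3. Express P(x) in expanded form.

Write P(x) = ax^3 + bx^2 + cx + d. Substituting each data point gives a linear system:
  -27a + 9b - 3c + d = -67
  -8a + 4b - 2c + d = -6
  -a + b - c + d = 7
  d = 2
Solving the system yields a = 5, b = 6, c = -4, d = 2.
So P(x) = 5x^3 + 6x^2 - 4x + 2.
Check: P(-1) = 7. ✓

P(x) = 5x^3 + 6x^2 - 4x + 2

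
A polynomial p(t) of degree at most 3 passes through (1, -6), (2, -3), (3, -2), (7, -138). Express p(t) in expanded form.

Write p(t) = at^3 + bt^2 + ct + d. Substituting each data point gives a linear system:
  a + b + c + d = -6
  8a + 4b + 2c + d = -3
  27a + 9b + 3c + d = -2
  343a + 49b + 7c + d = -138
Solving the system yields a = -1, b = 5, c = -5, d = -5.
So p(t) = -t³ + 5t² - 5t - 5.
Check: p(2) = -3. ✓

p(t) = -t^3 + 5t^2 - 5t - 5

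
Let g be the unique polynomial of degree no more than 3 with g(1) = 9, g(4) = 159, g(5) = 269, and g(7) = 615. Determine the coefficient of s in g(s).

Write g(s) = as^3 + bs^2 + cs + d. Substituting each data point gives a linear system:
  a + b + c + d = 9
  64a + 16b + 4c + d = 159
  125a + 25b + 5c + d = 269
  343a + 49b + 7c + d = 615
Solving the system yields a = 1, b = 5, c = 4, d = -1.
So g(s) = s^3 + 5s^2 + 4s - 1.
The coefficient of s is 4.

4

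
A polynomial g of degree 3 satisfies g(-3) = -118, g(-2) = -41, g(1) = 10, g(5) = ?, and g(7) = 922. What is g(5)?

The 4 known points determine the degree-3 polynomial uniquely.
Write g(t) = at^3 + bt^2 + ct + d. Substituting each data point gives a linear system:
  -27a + 9b - 3c + d = -118
  -8a + 4b - 2c + d = -41
  a + b + c + d = 10
  343a + 49b + 7c + d = 922
Solving the system yields a = 3, b = -3, c = 5, d = 5.
So g(t) = 3t^3 - 3t^2 + 5t + 5.
Then g(5) = 330.

330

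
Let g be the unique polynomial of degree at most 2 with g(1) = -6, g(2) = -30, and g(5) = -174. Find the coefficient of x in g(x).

Write g(x) = ax^2 + bx + c. Substituting each data point gives a linear system:
  a + b + c = -6
  4a + 2b + c = -30
  25a + 5b + c = -174
Solving the system yields a = -6, b = -6, c = 6.
So g(x) = -6x^2 - 6x + 6.
The coefficient of x is -6.

-6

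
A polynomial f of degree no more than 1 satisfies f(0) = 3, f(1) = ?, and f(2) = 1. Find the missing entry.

On equispaced nodes a degree-1 polynomial has vanishing second forward difference, so
  f(0) - 2·f(1) + f(2) = 0.
Substituting the known values and solving for f(1):
  -2·f(1) = -4
  f(1) = 2.

2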